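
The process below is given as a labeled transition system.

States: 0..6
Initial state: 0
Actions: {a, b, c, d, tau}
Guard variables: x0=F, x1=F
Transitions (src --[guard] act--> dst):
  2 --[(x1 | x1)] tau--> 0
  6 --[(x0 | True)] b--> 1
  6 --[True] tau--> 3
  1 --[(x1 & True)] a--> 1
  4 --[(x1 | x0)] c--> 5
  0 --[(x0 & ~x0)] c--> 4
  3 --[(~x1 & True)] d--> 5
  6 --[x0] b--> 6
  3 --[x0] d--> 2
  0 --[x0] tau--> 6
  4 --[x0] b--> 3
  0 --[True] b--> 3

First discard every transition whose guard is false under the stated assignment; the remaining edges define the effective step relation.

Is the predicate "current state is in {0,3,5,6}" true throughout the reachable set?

Inv-set: {0,3,5,6}
Reach set: {0,3,5}
  0: safe
  3: safe
  5: safe

Answer: INVARIANT HOLDS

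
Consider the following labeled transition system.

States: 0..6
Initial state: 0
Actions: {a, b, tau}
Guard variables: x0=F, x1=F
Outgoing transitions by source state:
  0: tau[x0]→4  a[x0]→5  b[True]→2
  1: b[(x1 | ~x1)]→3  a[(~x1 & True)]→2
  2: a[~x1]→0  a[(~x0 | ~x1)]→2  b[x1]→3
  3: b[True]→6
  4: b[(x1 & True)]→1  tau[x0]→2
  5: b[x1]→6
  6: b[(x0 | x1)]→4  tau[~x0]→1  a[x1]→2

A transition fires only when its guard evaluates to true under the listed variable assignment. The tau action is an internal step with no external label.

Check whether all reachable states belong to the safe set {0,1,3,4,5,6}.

Answer: INVARIANT VIOLATED at state 2

Trace:
Safe = {0,1,3,4,5,6}
R = {0,2}
  0: ok
  2: VIOLATES
reach 2 via b — violates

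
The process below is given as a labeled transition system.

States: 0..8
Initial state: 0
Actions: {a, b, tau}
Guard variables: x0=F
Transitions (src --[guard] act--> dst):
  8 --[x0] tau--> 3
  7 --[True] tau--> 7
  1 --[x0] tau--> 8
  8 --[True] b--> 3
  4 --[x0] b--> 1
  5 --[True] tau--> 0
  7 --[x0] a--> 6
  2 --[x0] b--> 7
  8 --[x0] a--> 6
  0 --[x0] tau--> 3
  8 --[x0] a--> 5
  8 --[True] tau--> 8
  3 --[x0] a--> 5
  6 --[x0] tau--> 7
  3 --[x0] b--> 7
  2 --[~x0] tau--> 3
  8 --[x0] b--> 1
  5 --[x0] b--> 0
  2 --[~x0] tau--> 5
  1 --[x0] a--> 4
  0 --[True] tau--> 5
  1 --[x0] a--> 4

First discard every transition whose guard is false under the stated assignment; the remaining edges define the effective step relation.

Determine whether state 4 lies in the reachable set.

Answer: UNREACHABLE

Analysis:
7 transition(s) survive guard evaluation.
depth 0: {0}
depth 1: {5}  now seen {0,5}
Reach set: {0,5}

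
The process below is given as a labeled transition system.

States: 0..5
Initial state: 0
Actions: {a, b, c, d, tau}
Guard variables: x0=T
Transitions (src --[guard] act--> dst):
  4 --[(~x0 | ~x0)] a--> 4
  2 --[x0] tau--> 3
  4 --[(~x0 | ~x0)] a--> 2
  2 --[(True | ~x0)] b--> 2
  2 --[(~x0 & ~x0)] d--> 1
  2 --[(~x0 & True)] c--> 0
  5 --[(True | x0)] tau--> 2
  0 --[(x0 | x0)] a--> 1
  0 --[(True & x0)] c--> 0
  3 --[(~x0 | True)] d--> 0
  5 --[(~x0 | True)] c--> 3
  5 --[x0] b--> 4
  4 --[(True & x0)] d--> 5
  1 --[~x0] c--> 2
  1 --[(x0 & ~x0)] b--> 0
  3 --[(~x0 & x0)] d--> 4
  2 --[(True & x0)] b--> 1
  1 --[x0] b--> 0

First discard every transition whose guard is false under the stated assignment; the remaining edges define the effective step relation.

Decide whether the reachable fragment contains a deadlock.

Reachable = {0,1}
  0: a→1  c→0  [2 exit(s)]
  1: b→0  [1 exit(s)]

Answer: DEADLOCK-FREE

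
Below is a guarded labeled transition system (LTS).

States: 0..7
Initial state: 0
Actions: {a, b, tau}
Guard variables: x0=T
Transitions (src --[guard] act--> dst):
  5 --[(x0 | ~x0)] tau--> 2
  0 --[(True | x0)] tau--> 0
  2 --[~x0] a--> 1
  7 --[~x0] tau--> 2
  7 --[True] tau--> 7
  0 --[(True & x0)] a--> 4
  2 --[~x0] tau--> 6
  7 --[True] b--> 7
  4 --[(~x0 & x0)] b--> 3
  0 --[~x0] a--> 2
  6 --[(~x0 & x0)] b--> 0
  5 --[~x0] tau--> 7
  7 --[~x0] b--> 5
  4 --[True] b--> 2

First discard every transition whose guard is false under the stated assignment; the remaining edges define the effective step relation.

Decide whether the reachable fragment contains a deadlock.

Answer: DEADLOCK at state 2

Working:
Reachable = {0,2,4}
  0: a→4  tau→0  [2 exit(s)]
  2: ∅  [deadlock]
  4: b→2  [1 exit(s)]
trace reaching 2: a·b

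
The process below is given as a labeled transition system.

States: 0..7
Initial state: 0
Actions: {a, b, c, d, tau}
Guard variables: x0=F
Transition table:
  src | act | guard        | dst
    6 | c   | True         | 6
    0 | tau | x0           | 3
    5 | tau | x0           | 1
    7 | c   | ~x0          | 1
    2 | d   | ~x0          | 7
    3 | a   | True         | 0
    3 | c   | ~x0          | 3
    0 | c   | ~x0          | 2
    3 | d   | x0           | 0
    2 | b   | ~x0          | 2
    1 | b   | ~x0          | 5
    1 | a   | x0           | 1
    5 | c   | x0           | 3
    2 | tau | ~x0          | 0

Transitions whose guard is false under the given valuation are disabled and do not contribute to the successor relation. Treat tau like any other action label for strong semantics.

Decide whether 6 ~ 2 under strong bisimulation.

Answer: NOT BISIMILAR

Trace:
Refine partition for ~:
  P[0] = {{0,1,2,3,4,5,6,7}}
  P[1] = {{0,6,7},{1},{2},{3},{4,5}}
  P[2] = {{0},{1},{2},{3},{4,5},{6},{7}}
stable after 3 split(s): 7 block(s)
class of 6: {6}; class of 2: {2}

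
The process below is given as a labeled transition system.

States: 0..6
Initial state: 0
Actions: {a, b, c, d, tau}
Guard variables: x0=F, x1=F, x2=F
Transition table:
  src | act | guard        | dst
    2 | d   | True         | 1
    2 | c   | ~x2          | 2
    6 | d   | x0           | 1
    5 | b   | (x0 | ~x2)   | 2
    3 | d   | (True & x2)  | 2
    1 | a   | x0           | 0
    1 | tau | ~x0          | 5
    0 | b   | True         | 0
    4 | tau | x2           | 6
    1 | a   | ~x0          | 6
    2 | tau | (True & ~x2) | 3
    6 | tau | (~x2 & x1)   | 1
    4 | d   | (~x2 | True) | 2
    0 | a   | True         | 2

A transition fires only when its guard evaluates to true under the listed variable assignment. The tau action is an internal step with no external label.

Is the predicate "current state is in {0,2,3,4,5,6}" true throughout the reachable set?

Answer: INVARIANT VIOLATED at state 1

Analysis:
Safe = {0,2,3,4,5,6}
R = {0,1,2,3,5,6}
  0: safe
  1: ✗ unsafe
  2: safe
  3: safe
  5: safe
  6: safe
witness against invariant: a·d → 1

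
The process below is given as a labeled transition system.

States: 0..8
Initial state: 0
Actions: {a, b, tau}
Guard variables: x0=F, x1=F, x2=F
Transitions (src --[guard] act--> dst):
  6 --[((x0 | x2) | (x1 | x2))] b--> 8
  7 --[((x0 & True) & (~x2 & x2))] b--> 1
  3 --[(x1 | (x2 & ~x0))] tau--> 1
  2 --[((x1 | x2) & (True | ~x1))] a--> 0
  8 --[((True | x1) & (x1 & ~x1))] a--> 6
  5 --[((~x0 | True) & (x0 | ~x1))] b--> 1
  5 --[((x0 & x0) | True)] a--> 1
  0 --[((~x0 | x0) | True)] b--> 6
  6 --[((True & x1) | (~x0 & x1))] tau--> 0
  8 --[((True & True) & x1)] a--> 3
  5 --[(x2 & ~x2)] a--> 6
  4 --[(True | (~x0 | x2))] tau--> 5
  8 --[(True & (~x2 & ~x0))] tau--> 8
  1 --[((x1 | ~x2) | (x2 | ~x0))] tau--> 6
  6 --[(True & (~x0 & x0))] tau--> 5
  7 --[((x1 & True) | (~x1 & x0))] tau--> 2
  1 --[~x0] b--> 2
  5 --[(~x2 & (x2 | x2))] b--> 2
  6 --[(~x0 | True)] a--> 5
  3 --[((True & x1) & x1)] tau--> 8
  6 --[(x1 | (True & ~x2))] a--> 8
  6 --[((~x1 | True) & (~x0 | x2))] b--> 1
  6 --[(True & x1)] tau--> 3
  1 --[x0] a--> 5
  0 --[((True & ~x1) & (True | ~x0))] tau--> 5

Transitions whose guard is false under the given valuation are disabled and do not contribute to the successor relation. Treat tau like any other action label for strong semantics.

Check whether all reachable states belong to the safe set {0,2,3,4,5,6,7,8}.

Safe = {0,2,3,4,5,6,7,8}
R = {0,1,2,5,6,8}
  0: ✓
  1: ✗ unsafe
  2: ✓
  5: ✓
  6: ✓
  8: ✓
witness against invariant: b·b → 1

Answer: INVARIANT VIOLATED at state 1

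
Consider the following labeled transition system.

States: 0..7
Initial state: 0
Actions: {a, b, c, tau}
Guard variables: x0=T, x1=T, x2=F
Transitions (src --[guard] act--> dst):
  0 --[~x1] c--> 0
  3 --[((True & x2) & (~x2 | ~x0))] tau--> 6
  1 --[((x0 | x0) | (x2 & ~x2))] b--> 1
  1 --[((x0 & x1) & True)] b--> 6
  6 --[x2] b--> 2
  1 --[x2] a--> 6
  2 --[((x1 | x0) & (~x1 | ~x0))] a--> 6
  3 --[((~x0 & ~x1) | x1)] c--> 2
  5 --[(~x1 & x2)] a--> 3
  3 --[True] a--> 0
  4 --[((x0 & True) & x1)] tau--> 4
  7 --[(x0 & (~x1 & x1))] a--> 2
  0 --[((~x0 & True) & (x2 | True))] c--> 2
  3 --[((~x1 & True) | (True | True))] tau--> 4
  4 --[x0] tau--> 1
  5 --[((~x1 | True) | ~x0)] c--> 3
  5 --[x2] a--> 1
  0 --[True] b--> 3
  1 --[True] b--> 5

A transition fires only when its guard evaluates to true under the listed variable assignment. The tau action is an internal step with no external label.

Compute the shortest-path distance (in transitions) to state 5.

Answer: 4

Trace:
BFS to 5:
  depth 0: {0}
  depth 1: {3}
  depth 2: {2,4}
  depth 3: {1}
  depth 4: {5,6}
depth(5)=4, e.g. b·tau·tau·b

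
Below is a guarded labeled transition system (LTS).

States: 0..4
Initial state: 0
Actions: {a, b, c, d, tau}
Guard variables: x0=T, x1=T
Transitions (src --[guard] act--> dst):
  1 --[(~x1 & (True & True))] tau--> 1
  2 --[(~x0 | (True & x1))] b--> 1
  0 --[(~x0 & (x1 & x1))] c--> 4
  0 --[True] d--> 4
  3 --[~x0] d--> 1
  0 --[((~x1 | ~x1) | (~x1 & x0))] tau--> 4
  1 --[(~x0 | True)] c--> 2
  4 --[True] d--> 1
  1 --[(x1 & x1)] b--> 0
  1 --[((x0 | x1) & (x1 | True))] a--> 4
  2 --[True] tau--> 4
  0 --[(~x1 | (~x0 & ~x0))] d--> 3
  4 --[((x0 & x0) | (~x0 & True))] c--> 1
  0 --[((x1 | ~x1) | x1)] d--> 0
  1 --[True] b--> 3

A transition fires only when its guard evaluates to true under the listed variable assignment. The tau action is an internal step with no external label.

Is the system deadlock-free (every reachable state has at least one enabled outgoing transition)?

Reach set: {0,1,2,3,4}
  0: d→0  d→4  [2 out]
  1: a→4  b→0  b→3  c→2  [4 out]
  2: b→1  tau→4  [2 out]
  3: ∅  [STUCK]
  4: c→1  d→1  [2 out]
Path to 3: d·d·b

Answer: DEADLOCK at state 3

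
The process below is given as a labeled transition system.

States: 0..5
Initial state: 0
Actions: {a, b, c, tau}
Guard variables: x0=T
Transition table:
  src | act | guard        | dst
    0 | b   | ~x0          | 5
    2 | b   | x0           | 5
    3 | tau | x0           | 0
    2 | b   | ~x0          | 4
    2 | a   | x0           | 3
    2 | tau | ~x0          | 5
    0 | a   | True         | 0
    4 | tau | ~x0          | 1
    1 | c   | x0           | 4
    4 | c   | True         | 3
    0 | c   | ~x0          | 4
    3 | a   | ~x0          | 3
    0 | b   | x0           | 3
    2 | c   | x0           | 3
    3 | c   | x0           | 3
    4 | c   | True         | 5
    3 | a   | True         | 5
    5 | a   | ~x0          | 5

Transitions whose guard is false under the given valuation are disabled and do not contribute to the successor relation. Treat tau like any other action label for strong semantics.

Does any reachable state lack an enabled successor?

R = {0,3,5}
  0: a→0  b→3  [2 out]
  3: a→5  c→3  tau→0  [3 out]
  5: ∅  [deadlock]
Path to 5: b·a

Answer: DEADLOCK at state 5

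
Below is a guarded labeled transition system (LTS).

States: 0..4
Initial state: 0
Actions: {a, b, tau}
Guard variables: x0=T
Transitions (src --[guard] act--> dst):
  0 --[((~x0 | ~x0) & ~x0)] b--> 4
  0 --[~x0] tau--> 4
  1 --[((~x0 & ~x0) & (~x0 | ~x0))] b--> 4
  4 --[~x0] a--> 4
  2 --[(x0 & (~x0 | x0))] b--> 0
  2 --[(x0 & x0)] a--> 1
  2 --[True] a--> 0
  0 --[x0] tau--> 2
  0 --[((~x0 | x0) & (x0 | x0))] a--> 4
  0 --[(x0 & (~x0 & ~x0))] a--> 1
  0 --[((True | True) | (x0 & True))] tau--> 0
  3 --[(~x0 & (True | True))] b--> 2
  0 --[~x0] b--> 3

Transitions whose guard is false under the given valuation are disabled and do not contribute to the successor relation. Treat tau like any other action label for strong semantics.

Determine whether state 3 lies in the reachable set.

Answer: UNREACHABLE

Trace:
6 transition(s) survive guard evaluation.
depth 0: {0}
depth 1: {2,4}  now seen {0,2,4}
depth 2: {1}  now seen {0,1,2,4}
Reachable = {0,1,2,4}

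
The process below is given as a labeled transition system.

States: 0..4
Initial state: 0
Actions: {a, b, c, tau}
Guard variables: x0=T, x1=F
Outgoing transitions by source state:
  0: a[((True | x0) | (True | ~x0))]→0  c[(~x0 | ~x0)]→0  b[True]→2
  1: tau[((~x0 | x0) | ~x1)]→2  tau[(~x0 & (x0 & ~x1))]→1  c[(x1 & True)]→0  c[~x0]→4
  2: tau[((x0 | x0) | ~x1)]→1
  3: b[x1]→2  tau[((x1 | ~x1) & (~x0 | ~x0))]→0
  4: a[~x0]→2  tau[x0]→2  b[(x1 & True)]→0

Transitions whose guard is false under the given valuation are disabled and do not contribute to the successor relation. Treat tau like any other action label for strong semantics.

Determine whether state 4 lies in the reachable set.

Guard filter leaves 5 enabled edge(s).
L0 = {0}
L1 = {2}  now seen {0,2}
L2 = {1}  now seen {0,1,2}
Reachable = {0,1,2}

Answer: UNREACHABLE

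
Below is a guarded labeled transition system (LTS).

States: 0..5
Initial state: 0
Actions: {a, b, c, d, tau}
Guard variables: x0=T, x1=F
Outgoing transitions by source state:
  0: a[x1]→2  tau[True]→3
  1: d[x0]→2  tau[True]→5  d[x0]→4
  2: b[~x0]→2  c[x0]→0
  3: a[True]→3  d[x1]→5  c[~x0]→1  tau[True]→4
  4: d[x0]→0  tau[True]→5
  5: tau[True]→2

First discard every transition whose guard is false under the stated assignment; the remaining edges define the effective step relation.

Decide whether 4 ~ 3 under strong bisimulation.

Answer: NOT BISIMILAR

Working:
Bisimulation quotient by refinement:
  π0 = {{0,1,2,3,4,5}}
  π1 = {{0,5},{1,4},{2},{3}}
  π2 = {{0},{1},{2},{3},{4},{5}}
6 equivalence class(es) (converged in 3)
4∈{4}, 3∈{3}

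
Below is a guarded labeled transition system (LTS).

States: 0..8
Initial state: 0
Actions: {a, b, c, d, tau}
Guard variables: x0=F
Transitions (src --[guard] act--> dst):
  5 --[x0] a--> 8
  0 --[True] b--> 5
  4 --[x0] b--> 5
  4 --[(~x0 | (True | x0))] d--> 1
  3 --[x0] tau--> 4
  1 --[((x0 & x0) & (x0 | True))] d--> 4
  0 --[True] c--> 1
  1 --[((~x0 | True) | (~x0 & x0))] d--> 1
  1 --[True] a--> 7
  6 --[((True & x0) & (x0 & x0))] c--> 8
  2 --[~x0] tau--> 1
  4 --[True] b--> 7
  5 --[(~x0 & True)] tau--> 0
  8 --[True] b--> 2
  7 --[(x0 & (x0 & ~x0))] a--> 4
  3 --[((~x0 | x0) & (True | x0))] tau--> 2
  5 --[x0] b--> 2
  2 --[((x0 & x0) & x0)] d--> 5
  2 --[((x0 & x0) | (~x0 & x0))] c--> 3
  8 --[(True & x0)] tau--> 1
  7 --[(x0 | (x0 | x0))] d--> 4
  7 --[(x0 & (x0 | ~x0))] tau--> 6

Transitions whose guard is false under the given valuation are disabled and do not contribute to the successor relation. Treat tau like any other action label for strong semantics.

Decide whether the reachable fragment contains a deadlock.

Reach set: {0,1,5,7}
  0: b→5  c→1  [deg 2]
  1: a→7  d→1  [deg 2]
  5: tau→0  [deg 1]
  7: ∅  [deadlock]
trace reaching 7: c·a

Answer: DEADLOCK at state 7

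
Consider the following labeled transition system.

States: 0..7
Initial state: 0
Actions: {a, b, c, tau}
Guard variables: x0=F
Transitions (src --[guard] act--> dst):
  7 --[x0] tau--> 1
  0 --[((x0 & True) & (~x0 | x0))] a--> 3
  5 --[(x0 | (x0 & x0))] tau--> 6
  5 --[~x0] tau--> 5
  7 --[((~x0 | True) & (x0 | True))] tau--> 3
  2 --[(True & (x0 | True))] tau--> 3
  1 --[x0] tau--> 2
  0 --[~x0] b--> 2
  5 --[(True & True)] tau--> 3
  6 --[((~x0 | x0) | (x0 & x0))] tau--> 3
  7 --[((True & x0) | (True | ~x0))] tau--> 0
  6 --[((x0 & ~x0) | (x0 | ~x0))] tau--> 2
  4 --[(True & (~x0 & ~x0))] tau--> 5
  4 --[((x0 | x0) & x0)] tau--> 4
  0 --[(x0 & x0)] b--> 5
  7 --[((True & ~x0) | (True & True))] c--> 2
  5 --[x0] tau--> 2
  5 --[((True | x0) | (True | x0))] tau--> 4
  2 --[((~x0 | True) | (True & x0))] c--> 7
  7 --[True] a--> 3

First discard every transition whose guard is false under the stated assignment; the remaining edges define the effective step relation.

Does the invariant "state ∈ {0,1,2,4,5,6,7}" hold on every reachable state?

Answer: INVARIANT VIOLATED at state 3

Working:
Allowed set {0,1,2,4,5,6,7}
Reach set: {0,2,3,7}
  0: ok
  2: ok
  3: ✗ unsafe
  7: ok
witness against invariant: b·tau → 3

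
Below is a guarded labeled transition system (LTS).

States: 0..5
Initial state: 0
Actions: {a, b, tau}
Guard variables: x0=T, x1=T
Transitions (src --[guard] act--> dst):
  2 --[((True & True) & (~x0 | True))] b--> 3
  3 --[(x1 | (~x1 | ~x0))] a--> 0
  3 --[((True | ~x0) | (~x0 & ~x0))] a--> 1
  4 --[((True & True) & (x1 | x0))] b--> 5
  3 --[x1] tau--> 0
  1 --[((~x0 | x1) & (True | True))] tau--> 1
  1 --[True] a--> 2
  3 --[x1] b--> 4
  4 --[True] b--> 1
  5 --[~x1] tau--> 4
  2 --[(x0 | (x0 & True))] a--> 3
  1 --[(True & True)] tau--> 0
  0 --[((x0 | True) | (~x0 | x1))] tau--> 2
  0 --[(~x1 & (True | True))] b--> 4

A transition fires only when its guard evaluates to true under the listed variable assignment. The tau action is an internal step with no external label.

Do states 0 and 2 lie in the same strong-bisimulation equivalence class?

Compute ~ classes (split until stable):
  P[0] = {{0,1,2,3,4,5}}
  P[1] = {{0},{1},{2},{3},{4},{5}}
6 equivalence class(es) (converged in 2)
0∈{0}, 2∈{2}

Answer: NOT BISIMILAR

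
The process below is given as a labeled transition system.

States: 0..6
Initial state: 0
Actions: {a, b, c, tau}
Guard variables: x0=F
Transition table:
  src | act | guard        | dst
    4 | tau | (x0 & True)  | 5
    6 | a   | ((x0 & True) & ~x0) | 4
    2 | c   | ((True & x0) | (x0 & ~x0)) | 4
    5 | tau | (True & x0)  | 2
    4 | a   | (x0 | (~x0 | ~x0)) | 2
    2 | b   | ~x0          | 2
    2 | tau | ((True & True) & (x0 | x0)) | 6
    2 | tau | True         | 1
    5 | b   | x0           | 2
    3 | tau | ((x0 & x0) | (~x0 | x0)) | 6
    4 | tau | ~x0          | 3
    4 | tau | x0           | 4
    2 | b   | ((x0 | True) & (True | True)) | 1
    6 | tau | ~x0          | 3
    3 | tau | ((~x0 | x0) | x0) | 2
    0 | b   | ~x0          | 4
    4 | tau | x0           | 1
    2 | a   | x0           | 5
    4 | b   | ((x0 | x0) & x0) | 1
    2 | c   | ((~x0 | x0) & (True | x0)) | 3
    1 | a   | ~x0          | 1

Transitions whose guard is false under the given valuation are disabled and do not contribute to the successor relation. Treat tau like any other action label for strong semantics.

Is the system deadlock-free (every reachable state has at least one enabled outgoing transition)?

Answer: DEADLOCK-FREE

Analysis:
R = {0,1,2,3,4,6}
  0: b→4  [1 out]
  1: a→1  [1 out]
  2: b→1  b→2  c→3  tau→1  [4 out]
  3: tau→2  tau→6  [2 out]
  4: a→2  tau→3  [2 out]
  6: tau→3  [1 out]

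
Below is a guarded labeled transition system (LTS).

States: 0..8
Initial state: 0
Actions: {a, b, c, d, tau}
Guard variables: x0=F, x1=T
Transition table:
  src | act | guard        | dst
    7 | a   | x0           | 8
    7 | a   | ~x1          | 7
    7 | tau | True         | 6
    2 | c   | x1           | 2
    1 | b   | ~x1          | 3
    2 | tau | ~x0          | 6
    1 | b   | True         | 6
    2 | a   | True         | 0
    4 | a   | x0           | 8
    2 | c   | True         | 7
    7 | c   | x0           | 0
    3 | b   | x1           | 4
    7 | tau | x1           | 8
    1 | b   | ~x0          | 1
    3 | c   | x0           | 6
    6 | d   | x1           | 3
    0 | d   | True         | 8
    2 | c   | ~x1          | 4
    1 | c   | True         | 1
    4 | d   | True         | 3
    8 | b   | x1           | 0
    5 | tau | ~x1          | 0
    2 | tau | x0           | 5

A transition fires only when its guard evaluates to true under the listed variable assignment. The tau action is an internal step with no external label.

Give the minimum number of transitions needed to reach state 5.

Breadth-first toward 5:
  L0 = {0}
  L1 = {8}
5 never appears.

Answer: UNREACHABLE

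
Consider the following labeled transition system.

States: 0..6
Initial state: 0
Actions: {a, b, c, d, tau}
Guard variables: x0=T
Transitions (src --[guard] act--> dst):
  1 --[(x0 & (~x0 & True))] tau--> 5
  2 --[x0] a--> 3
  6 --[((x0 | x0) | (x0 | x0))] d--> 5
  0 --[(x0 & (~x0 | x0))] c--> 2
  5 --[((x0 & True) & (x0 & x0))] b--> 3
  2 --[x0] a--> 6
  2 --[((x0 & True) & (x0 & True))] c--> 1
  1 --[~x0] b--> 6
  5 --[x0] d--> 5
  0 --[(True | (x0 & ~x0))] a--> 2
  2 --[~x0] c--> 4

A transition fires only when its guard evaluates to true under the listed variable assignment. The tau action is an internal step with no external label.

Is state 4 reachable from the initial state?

Guard filter leaves 8 enabled edge(s).
Layer 0: {0}
Layer 1: {2}  now seen {0,2}
Layer 2: {1,3,6}  now seen {0,1,2,3,6}
Layer 3: {5}  now seen {0,1,2,3,5,6}
Reachable = {0,1,2,3,5,6}

Answer: UNREACHABLE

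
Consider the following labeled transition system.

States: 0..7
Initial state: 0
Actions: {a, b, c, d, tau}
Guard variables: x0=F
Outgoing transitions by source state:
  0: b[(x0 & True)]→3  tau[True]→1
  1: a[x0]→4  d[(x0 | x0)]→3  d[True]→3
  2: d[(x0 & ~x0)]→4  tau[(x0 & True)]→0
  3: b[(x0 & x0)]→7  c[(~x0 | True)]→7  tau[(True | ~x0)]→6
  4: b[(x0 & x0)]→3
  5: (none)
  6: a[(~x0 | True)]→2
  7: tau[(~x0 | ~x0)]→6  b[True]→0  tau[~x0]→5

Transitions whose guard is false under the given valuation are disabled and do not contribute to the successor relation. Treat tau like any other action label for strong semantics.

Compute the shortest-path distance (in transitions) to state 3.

BFS to 3:
  Layer 0: {0}
  Layer 1: {1}
  Layer 2: {3}
depth(3)=2, e.g. tau·d

Answer: 2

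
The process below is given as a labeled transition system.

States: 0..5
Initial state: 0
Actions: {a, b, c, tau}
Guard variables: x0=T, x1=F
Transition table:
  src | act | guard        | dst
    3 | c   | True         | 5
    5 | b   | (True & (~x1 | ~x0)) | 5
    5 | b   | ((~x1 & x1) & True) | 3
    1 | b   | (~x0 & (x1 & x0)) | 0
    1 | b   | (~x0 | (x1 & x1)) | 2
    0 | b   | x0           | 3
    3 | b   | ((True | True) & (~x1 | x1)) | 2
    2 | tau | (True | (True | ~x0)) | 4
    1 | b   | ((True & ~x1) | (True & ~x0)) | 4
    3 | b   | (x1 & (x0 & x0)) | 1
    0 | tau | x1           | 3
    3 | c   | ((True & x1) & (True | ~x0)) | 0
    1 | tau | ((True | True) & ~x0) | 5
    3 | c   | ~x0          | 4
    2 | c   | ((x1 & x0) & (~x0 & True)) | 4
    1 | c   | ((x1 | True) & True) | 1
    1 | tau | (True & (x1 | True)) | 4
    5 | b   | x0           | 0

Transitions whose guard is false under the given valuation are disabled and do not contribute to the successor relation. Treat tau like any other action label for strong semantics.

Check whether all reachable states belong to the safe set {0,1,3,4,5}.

Inv-set: {0,1,3,4,5}
Reach set: {0,2,3,4,5}
  0: ✓
  2: VIOLATES
  3: ✓
  4: ✓
  5: ✓
reach 2 via b·b — violates

Answer: INVARIANT VIOLATED at state 2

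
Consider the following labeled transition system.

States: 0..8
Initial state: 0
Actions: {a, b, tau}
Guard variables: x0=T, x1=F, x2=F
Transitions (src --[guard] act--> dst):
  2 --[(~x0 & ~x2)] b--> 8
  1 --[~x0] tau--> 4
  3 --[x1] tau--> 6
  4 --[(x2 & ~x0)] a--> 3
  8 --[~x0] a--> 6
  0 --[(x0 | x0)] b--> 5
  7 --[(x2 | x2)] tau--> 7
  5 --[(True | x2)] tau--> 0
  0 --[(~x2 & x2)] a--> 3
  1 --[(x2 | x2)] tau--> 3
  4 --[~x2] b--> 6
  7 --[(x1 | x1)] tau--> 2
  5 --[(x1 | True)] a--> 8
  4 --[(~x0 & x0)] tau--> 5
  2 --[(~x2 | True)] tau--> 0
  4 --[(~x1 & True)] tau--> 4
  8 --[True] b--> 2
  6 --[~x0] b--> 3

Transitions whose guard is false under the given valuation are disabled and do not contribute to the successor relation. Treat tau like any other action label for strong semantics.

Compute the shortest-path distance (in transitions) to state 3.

BFS to 3:
  depth 0: {0}
  depth 1: {5}
  depth 2: {8}
  depth 3: {2}
3 never appears.

Answer: UNREACHABLE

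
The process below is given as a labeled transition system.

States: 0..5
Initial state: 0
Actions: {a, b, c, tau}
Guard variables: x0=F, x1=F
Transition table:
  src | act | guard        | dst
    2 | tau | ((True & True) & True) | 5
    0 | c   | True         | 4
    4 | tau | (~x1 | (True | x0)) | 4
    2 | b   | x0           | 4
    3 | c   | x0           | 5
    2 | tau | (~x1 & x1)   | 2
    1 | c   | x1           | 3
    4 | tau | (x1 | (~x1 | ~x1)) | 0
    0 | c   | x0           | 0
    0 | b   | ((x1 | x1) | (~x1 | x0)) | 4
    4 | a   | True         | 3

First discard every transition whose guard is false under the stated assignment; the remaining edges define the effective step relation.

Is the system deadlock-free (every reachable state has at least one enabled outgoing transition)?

R = {0,3,4}
  0: b→4  c→4  [2 exit(s)]
  3: ∅  [deadlock]
  4: a→3  tau→0  tau→4  [3 exit(s)]
trace reaching 3: c·a

Answer: DEADLOCK at state 3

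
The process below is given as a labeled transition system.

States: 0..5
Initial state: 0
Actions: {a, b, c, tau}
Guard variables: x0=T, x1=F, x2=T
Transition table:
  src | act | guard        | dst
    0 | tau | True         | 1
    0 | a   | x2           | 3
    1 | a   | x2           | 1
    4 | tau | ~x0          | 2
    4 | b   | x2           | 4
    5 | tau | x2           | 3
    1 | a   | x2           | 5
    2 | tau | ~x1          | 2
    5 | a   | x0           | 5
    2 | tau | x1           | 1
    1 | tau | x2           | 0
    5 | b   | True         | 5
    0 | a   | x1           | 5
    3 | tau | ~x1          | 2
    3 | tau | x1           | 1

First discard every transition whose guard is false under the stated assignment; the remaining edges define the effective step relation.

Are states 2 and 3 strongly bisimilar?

Answer: BISIMILAR

Trace:
Compute ~ classes (split until stable):
  P[0] = {{0,1,2,3,4,5}}
  P[1] = {{0,1},{2,3},{4},{5}}
  P[2] = {{0},{1},{2,3},{4},{5}}
Fixed point at round 3; 5 class(es).
[2]={2,3}  [3]={2,3}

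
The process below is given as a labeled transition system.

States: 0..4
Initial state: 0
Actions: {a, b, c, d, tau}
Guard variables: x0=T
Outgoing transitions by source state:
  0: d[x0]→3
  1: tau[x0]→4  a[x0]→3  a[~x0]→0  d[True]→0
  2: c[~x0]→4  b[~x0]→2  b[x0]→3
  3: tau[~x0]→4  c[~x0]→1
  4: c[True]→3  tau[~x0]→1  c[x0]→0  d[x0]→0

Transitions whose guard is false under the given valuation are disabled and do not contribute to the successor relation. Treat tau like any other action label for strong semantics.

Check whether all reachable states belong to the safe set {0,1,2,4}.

Allowed set {0,1,2,4}
Reach set: {0,3}
  0: safe
  3: VIOLATES
counterexample path to 3: d

Answer: INVARIANT VIOLATED at state 3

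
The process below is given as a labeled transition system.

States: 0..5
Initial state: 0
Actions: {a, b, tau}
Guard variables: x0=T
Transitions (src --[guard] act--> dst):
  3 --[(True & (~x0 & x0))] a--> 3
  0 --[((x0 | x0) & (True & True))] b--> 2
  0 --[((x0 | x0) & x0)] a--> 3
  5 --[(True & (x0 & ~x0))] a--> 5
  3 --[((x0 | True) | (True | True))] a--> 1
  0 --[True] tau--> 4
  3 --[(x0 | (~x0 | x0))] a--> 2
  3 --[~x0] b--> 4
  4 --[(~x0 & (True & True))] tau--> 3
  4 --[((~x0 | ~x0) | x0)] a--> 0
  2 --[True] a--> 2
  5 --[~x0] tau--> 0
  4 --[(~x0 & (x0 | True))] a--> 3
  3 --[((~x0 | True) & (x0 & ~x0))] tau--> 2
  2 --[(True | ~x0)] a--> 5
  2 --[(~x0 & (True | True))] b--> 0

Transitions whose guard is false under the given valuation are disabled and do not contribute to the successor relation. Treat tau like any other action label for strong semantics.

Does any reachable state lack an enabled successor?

Answer: DEADLOCK at state 1

Trace:
R = {0,1,2,3,4,5}
  0: a→3  b→2  tau→4  [3 exit(s)]
  1: ∅  [no exit]
  2: a→2  a→5  [2 exit(s)]
  3: a→1  a→2  [2 exit(s)]
  4: a→0  [1 exit(s)]
  5: ∅  [no exit]
witness 1: a·a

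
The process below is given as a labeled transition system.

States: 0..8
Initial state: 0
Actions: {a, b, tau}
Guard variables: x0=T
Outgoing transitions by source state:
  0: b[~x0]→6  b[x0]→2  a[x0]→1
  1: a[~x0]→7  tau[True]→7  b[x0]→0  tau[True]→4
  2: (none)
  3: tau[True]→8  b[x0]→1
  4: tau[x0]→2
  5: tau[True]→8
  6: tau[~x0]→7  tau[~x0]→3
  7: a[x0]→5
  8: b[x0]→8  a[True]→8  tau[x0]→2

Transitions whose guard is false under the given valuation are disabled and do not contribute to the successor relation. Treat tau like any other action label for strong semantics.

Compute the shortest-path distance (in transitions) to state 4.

Answer: 2

Analysis:
Breadth-first toward 4:
  depth 0: {0}
  depth 1: {1,2}
  depth 2: {4,7}
first hit 4 at d=2 via a·tau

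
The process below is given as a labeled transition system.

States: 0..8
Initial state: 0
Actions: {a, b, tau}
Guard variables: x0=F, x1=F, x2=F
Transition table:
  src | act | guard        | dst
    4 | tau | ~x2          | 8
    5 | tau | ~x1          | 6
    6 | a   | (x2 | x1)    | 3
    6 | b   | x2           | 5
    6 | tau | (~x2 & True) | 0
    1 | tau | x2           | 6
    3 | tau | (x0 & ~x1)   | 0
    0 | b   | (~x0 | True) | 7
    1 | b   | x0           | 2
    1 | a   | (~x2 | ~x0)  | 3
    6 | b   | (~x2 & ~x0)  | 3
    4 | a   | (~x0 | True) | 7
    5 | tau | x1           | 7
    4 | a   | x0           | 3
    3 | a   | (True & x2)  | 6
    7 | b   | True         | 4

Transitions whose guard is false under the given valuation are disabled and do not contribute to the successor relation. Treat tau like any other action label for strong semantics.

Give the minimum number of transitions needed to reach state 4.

BFS to 4:
  Layer 0: {0}
  Layer 1: {7}
  Layer 2: {4}
4 enters at depth 2; path b·b

Answer: 2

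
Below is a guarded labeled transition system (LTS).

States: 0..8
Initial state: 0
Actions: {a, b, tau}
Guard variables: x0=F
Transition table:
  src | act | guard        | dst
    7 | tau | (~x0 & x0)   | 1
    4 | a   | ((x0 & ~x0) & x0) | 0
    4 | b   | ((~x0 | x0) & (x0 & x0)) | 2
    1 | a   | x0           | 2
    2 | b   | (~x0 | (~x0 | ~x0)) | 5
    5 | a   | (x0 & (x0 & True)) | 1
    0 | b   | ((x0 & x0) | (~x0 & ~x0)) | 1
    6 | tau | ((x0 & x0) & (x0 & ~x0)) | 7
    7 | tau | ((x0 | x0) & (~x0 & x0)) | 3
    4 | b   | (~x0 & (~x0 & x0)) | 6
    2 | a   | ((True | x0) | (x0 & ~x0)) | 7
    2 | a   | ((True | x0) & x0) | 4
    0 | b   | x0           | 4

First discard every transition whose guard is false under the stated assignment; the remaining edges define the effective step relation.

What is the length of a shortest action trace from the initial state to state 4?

Answer: UNREACHABLE

Working:
Breadth-first toward 4:
  depth 0: {0}
  depth 1: {1}
4 never appears.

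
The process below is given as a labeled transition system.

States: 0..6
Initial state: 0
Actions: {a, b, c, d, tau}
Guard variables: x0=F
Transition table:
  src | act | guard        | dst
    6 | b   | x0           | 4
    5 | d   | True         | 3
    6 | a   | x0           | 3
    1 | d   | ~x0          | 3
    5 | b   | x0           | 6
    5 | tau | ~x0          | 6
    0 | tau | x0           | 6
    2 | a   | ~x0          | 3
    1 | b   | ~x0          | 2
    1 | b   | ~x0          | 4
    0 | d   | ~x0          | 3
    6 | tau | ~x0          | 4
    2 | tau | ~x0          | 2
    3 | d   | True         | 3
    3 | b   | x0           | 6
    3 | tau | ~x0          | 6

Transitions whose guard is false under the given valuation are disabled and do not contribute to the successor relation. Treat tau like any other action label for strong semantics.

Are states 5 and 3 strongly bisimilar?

Bisimulation quotient by refinement:
  P[0] = {{0,1,2,3,4,5,6}}
  P[1] = {{0},{1},{2},{3,5},{4},{6}}
Fixed point at round 2; 6 class(es).
class of 5: {3,5}; class of 3: {3,5}

Answer: BISIMILAR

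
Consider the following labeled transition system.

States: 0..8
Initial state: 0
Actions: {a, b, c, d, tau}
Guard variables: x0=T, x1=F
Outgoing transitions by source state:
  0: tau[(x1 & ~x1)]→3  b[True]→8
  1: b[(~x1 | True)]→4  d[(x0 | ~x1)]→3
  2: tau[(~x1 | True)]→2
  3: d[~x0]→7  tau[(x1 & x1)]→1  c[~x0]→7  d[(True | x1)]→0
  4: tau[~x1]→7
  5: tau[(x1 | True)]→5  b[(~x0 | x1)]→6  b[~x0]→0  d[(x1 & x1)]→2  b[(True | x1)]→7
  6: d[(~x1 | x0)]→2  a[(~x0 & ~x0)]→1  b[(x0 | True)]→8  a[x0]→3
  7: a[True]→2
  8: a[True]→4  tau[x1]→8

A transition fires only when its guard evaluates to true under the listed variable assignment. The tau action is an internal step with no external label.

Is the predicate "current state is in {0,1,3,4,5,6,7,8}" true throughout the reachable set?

Answer: INVARIANT VIOLATED at state 2

Working:
Safe = {0,1,3,4,5,6,7,8}
Reach set: {0,2,4,7,8}
  0: ok
  2: outside
  4: ok
  7: ok
  8: ok
reach 2 via b·a·tau·a — violates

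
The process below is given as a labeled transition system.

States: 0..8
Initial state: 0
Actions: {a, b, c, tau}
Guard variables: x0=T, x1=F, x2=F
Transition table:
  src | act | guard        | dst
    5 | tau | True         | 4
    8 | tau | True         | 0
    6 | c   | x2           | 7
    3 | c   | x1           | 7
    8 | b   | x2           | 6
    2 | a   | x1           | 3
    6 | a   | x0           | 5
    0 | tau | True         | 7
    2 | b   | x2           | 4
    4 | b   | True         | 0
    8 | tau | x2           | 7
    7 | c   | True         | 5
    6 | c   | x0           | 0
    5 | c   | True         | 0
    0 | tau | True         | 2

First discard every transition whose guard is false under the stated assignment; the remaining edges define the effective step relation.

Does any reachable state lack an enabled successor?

Answer: DEADLOCK at state 2

Working:
Reach set: {0,2,4,5,7}
  0: tau→2  tau→7  [2 out]
  2: ∅  [deadlock]
  4: b→0  [1 out]
  5: c→0  tau→4  [2 out]
  7: c→5  [1 out]
Path to 2: tau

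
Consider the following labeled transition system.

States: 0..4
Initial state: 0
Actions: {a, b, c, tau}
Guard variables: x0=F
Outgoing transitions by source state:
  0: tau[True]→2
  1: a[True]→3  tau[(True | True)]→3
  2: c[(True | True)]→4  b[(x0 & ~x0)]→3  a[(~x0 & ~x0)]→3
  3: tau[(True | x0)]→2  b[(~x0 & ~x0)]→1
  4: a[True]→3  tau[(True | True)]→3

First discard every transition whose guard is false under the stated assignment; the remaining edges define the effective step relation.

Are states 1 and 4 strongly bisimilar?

Answer: BISIMILAR

Working:
Bisimulation quotient by refinement:
  round 0: {{0,1,2,3,4}}
  round 1: {{0},{1,4},{2},{3}}
stable after 2 split(s): 4 block(s)
1∈{1,4}, 4∈{1,4}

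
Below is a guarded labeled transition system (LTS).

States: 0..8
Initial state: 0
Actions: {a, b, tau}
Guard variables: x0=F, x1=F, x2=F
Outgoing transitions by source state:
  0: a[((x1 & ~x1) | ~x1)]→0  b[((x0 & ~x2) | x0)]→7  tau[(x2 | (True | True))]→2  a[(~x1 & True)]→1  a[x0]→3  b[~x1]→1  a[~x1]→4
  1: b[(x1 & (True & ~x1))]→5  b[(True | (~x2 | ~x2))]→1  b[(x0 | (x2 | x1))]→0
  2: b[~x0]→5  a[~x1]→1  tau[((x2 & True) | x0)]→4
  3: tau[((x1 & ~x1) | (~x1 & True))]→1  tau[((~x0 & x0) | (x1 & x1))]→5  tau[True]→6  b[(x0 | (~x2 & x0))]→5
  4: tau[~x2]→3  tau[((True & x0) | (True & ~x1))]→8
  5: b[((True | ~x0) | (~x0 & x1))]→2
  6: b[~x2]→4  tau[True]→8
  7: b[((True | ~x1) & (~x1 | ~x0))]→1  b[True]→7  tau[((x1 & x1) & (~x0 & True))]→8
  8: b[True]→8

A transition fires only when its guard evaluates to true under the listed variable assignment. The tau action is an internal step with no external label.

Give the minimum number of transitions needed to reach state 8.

Answer: 2

Analysis:
Layered search for 8:
  Layer 0: {0}
  Layer 1: {1,2,4}
  Layer 2: {3,5,8}
first hit 8 at d=2 via a·tau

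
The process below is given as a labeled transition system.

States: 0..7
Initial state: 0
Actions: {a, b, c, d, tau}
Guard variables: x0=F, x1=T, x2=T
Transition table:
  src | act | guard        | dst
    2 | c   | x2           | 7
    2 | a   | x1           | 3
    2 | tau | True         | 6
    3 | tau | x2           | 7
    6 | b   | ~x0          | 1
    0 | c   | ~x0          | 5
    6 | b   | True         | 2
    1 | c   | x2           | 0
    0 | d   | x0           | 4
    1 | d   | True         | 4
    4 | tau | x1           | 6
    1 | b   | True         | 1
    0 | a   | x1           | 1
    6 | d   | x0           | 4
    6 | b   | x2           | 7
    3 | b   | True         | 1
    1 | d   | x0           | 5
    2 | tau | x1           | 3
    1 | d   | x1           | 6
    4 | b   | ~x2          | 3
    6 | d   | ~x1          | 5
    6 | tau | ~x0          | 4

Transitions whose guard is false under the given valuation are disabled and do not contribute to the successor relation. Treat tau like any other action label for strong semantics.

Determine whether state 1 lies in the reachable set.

Answer: REACHABLE

Working:
After dropping false guards: 17 live edges.
L0 = {0}
L1 = {1,5}  total {0,1,5}
L2 = {4,6}  total {0,1,4,5,6}
L3 = {2,7}  total {0,1,2,4,5,6,7}
L4 = {3}  total {0,1,2,3,4,5,6,7}
R = {0,1,2,3,4,5,6,7}
trace reaching 1: a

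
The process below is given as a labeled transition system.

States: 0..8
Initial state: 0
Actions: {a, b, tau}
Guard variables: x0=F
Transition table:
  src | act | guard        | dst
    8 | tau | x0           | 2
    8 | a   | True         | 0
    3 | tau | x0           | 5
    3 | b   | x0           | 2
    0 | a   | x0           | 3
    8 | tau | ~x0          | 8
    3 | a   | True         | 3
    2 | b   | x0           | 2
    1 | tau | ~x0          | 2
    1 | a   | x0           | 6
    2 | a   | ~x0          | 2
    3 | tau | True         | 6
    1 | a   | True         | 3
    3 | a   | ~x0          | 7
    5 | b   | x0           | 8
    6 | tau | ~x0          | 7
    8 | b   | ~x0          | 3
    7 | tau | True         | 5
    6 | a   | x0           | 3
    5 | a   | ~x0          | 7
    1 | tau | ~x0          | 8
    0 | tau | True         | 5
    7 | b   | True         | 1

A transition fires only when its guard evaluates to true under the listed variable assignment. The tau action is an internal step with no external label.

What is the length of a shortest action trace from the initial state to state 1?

Answer: 3

Working:
Breadth-first toward 1:
  depth 0: {0}
  depth 1: {5}
  depth 2: {7}
  depth 3: {1}
first hit 1 at d=3 via tau·a·b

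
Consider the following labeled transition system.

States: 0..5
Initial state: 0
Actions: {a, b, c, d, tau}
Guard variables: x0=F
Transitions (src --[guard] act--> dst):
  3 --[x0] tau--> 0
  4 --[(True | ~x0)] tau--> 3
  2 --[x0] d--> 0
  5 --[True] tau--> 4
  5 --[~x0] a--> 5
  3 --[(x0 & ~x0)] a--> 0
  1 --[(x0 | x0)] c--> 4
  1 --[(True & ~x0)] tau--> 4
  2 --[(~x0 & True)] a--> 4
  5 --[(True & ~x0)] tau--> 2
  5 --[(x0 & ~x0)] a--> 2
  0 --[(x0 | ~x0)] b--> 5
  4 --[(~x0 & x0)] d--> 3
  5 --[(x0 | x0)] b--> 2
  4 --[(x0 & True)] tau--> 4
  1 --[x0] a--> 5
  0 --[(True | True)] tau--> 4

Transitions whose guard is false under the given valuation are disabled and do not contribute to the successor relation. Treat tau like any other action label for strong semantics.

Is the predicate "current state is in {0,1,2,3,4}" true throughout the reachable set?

Inv-set: {0,1,2,3,4}
R = {0,2,3,4,5}
  0: ok
  2: ok
  3: ok
  4: ok
  5: ✗ unsafe
reach 5 via b — violates

Answer: INVARIANT VIOLATED at state 5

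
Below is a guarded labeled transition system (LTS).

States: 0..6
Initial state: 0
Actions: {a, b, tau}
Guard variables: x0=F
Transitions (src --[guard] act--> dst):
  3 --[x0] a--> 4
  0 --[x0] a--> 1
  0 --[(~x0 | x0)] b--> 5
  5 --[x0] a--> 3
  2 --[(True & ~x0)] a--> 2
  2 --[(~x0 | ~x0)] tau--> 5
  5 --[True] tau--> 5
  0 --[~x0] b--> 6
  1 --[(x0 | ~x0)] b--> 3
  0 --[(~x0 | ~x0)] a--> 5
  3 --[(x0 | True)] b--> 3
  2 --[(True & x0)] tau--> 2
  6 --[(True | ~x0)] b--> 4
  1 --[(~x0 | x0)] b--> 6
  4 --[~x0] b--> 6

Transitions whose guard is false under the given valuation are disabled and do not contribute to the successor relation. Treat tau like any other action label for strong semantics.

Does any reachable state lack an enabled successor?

Answer: DEADLOCK-FREE

Trace:
Reach set: {0,4,5,6}
  0: a→5  b→5  b→6  [3 exit(s)]
  4: b→6  [1 exit(s)]
  5: tau→5  [1 exit(s)]
  6: b→4  [1 exit(s)]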